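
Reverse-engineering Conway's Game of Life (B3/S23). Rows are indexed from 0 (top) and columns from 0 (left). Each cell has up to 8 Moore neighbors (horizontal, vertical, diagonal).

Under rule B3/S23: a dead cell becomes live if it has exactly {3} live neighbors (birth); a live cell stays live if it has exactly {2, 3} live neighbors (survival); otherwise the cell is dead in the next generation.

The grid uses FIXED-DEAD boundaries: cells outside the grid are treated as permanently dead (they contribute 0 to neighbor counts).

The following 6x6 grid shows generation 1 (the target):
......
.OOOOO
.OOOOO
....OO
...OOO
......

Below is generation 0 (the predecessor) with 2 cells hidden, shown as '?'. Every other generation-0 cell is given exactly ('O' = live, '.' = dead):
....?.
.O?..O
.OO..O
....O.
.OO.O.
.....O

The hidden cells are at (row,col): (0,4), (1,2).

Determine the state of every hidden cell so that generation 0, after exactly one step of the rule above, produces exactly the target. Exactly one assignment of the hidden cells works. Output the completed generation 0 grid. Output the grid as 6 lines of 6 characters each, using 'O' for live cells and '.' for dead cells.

Answer: ....O.
.OO..O
.OO..O
....O.
.OO.O.
.....O

Derivation:
Hidden generation-0 cells (in order): (0,4), (1,2).
A hidden cell only influences target cells in its own 3x3 neighborhood. Try each of the 2^2 = 4 assignments, step the completed generation 0 forward once under B3/S23, and compare with the target:
  (0,4)=. (1,2)=. -> step gives (1,3)='.' but target has 'O' -> reject
  (0,4)=. (1,2)=O -> step gives (1,3)='.' but target has 'O' -> reject
  (0,4)=O (1,2)=. -> step gives (1,3)='.' but target has 'O' -> reject
  (0,4)=O (1,2)=O -> step reproduces the target at every cell -> ACCEPT
Unique solution: (0,4)=live, (1,2)=live.
Check: live-neighbor counts of every cell in the completed generation 0:
122212
233332
233332
244423
111323
122221
Applying B3/S23 to generation 0 with these counts gives:
......
.OOOOO
.OOOOO
....OO
...OOO
......
which matches the target exactly.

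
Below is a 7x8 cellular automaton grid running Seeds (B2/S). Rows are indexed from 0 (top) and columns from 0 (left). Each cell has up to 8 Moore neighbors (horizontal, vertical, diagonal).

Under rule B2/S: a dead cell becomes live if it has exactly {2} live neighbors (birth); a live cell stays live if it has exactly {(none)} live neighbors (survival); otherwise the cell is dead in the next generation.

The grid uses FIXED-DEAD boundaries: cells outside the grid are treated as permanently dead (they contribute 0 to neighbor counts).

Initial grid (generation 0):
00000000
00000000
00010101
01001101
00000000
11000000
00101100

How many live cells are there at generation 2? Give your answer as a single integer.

Simulating step by step:
Generation 0 (given above): 12 live cells
Generation 1: 15 live cells
00000000
00001010
00100000
00110000
00101110
00111100
10010000
Generation 2: 9 live cells
00000100
00010100
01001100
00000010
00000000
00000000
01000100
Population at generation 2: 9

Answer: 9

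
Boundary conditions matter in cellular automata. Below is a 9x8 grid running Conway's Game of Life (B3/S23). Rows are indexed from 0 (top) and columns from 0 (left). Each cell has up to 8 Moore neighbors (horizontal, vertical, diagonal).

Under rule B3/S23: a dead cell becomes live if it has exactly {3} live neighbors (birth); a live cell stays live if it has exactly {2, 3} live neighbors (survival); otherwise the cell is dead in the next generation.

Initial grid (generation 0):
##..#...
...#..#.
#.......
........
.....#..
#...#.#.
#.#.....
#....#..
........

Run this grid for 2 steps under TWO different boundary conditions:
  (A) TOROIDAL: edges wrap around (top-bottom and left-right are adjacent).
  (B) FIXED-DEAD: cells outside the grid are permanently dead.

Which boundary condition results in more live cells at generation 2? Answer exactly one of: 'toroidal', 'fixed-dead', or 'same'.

Answer: toroidal

Derivation:
Under TOROIDAL boundary, generation 2:
.......#
#.......
#.......
........
......#.
#...##..
##....#.
.#......
##......
Population = 13

Under FIXED-DEAD boundary, generation 2:
........
........
........
........
........
....###.
##......
........
........
Population = 5

Comparison: toroidal=13, fixed-dead=5 -> toroidal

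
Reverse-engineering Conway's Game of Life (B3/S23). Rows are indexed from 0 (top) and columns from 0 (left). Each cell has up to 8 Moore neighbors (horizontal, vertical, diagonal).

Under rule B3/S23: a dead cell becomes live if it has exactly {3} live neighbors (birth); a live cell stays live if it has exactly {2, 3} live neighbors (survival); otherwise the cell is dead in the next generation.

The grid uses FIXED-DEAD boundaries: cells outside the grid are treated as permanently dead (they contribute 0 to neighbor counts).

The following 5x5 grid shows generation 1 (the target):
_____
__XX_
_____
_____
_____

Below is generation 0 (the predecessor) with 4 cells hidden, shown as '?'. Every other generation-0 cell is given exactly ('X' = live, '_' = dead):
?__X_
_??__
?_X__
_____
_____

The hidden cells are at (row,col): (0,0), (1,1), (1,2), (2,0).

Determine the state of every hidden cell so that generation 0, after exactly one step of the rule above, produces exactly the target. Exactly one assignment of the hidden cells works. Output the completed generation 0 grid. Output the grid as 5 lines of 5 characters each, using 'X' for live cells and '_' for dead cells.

Hidden generation-0 cells (in order): (0,0), (1,1), (1,2), (2,0).
A hidden cell only influences target cells in its own 3x3 neighborhood. Try each of the 2^4 = 16 assignments, step the completed generation 0 forward once under B3/S23, and compare with the target:
  (0,0)=_ (1,1)=_ (1,2)=_ (2,0)=_ -> step gives (1,2)='_' but target has 'X' -> reject
  (0,0)=_ (1,1)=_ (1,2)=_ (2,0)=X -> step gives (1,2)='_' but target has 'X' -> reject
  (0,0)=_ (1,1)=_ (1,2)=X (2,0)=_ -> step reproduces the target at every cell -> ACCEPT
  (0,0)=_ (1,1)=_ (1,2)=X (2,0)=X -> step gives (1,1)='X' but target has '_' -> reject
  (0,0)=_ (1,1)=X (1,2)=_ (2,0)=_ -> step gives (1,3)='_' but target has 'X' -> reject
  (0,0)=_ (1,1)=X (1,2)=_ (2,0)=X -> step gives (1,1)='X' but target has '_' -> reject
  (0,0)=_ (1,1)=X (1,2)=X (2,0)=_ -> step gives (0,2)='X' but target has '_' -> reject
  (0,0)=_ (1,1)=X (1,2)=X (2,0)=X -> step gives (0,2)='X' but target has '_' -> reject
  (0,0)=X (1,1)=_ (1,2)=_ (2,0)=_ -> step gives (1,2)='_' but target has 'X' -> reject
  (0,0)=X (1,1)=_ (1,2)=_ (2,0)=X -> step gives (1,1)='X' but target has '_' -> reject
  (0,0)=X (1,1)=_ (1,2)=X (2,0)=_ -> step gives (1,1)='X' but target has '_' -> reject
  (0,0)=X (1,1)=_ (1,2)=X (2,0)=X -> step gives (2,1)='X' but target has '_' -> reject
  (0,0)=X (1,1)=X (1,2)=_ (2,0)=_ -> step gives (1,1)='X' but target has '_' -> reject
  (0,0)=X (1,1)=X (1,2)=_ (2,0)=X -> step gives (1,0)='X' but target has '_' -> reject
  (0,0)=X (1,1)=X (1,2)=X (2,0)=_ -> step gives (0,1)='X' but target has '_' -> reject
  (0,0)=X (1,1)=X (1,2)=X (2,0)=X -> step gives (0,1)='X' but target has '_' -> reject
Unique solution: (0,0)=dead, (1,1)=dead, (1,2)=live, (2,0)=dead.
Check: live-neighbor counts of every cell in the completed generation 0:
01211
02231
02120
01110
00000
Applying B3/S23 to generation 0 with these counts gives:
_____
__XX_
_____
_____
_____
which matches the target exactly.

Answer: ___X_
__X__
__X__
_____
_____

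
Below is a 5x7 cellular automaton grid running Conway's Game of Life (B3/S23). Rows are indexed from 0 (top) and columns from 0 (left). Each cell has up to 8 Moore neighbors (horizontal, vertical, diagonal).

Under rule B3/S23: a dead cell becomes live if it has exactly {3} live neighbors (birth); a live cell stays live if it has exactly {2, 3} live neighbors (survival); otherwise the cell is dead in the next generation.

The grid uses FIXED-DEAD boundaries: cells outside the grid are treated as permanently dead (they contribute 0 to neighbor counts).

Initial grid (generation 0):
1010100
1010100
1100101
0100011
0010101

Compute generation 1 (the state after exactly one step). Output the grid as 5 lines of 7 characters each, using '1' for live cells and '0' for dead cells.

Simulating step by step:
Generation 0 (given above): 16 live cells
Generation 1: 15 live cells
(generation 1 grid is the final answer)

Answer: 0000000
1010100
1011101
1111101
0000001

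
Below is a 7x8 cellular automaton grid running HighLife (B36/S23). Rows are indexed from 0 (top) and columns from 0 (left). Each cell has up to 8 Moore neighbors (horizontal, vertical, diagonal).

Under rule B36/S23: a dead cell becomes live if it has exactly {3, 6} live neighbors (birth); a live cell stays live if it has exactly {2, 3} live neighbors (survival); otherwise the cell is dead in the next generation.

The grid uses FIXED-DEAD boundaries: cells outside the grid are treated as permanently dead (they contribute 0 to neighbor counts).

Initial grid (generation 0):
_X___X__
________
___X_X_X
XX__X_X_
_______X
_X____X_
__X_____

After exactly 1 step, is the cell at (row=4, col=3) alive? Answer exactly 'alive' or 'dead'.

Answer: dead

Derivation:
Simulating step by step:
Generation 0 (given above): 13 live cells
Generation 1: 14 live cells
________
____X_X_
____XXX_
____XXXX
XX___XXX
________
________

Cell (4,3) at generation 1: 0 -> dead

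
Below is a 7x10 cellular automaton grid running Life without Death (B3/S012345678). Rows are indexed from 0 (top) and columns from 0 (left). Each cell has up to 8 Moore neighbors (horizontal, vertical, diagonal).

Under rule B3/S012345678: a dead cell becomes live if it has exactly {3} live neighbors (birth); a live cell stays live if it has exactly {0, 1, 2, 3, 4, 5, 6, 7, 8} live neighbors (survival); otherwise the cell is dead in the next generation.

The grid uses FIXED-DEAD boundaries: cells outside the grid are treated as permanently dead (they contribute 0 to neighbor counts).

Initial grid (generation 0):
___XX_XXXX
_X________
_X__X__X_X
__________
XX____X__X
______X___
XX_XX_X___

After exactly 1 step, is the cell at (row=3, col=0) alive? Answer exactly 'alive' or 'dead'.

Simulating step by step:
Generation 0 (given above): 21 live cells
Generation 1: 33 live cells
___XX_XXXX
_XXXXXX__X
_X__X__X_X
XX______X_
XX____X__X
__X___XX__
XX_XXXX___

Cell (3,0) at generation 1: 1 -> alive

Answer: alive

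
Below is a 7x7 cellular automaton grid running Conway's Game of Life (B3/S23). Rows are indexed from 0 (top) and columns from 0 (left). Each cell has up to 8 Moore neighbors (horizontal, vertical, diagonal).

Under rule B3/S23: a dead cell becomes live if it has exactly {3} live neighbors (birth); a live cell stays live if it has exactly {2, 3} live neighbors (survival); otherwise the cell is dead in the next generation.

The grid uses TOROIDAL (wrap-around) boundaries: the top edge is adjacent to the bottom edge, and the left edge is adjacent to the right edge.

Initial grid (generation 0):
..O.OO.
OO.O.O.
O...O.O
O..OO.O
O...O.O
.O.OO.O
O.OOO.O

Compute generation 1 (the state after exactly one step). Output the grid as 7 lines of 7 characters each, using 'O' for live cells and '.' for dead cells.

Answer: .......
OOOO...
..O....
.O.OO..
.OO....
.O.....
O.....O

Derivation:
Simulating step by step:
Generation 0 (given above): 26 live cells
Generation 1: 13 live cells
(generation 1 grid is the final answer)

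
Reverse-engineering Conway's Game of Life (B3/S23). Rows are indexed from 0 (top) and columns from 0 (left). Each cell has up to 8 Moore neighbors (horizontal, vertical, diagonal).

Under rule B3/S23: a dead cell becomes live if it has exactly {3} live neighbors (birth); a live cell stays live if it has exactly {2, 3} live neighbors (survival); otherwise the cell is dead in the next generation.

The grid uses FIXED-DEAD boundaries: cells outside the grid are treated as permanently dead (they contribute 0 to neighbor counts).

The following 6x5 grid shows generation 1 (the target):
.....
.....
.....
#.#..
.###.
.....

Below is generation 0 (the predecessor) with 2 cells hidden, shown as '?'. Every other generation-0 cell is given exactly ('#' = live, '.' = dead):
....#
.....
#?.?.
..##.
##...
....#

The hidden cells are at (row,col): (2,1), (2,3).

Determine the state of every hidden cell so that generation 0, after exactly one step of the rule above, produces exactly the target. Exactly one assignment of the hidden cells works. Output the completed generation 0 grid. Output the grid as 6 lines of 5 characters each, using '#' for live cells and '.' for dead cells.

Hidden generation-0 cells (in order): (2,1), (2,3).
A hidden cell only influences target cells in its own 3x3 neighborhood. Try each of the 2^2 = 4 assignments, step the completed generation 0 forward once under B3/S23, and compare with the target:
  (2,1)=. (2,3)=. -> step reproduces the target at every cell -> ACCEPT
  (2,1)=. (2,3)=# -> step gives (2,2)='#' but target has '.' -> reject
  (2,1)=# (2,3)=. -> step gives (2,1)='#' but target has '.' -> reject
  (2,1)=# (2,3)=# -> step gives (2,1)='#' but target has '.' -> reject
Unique solution: (2,1)=dead, (2,3)=dead.
Check: live-neighbor counts of every cell in the completed generation 0:
00010
11011
02221
34211
12332
22110
Applying B3/S23 to generation 0 with these counts gives:
.....
.....
.....
#.#..
.###.
.....
which matches the target exactly.

Answer: ....#
.....
#....
..##.
##...
....#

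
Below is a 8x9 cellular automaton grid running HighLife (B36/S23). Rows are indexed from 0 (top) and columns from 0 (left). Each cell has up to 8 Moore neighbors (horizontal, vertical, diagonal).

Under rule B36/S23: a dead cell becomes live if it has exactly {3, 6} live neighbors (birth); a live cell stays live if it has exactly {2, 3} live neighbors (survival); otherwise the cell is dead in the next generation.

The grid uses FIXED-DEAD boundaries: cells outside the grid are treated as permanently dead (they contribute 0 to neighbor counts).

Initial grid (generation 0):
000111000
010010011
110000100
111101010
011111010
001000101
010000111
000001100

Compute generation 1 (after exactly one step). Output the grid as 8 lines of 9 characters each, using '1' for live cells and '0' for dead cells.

Answer: 000111000
111110110
000111101
000001010
100001011
000010011
000000001
000001100

Derivation:
Simulating step by step:
Generation 0 (given above): 31 live cells
Generation 1: 27 live cells
(generation 1 grid is the final answer)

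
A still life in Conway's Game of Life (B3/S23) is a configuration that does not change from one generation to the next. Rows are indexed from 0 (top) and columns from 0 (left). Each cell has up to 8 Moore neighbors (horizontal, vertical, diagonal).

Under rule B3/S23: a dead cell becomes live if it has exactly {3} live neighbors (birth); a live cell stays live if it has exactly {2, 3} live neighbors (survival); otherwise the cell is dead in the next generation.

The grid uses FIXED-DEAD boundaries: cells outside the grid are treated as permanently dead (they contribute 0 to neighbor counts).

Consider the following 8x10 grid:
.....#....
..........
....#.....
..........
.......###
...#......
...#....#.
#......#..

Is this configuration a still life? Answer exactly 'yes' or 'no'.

Compute generation 1 and compare to generation 0 (given above):
Generation 1:
..........
..........
..........
........#.
........#.
.......#.#
..........
..........
Cell (0,5) differs: gen0=1 vs gen1=0 -> NOT a still life.

Answer: no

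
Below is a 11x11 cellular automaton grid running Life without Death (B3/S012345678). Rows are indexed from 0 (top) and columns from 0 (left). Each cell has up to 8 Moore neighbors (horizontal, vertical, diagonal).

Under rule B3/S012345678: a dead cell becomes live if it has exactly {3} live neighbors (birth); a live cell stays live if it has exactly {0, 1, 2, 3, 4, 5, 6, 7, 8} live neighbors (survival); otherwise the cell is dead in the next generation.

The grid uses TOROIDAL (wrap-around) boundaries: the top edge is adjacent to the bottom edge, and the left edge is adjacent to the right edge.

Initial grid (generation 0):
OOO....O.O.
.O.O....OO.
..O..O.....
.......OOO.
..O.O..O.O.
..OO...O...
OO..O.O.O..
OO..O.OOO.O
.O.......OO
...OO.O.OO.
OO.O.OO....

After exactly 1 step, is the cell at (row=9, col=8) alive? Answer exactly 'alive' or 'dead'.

Simulating step by step:
Generation 0 (given above): 46 live cells
Generation 1: 68 live cells
OOOOO.OO.O.
OO.O....OOO
..O..O.O...
...O..OOOO.
..O.O.OO.O.
..OOOOOO...
OO..O.O.OOO
OOO.O.OOO.O
.OOOO.O..OO
.O.OO.OOOO.
OO.O.OO..O.

Cell (9,8) at generation 1: 1 -> alive

Answer: alive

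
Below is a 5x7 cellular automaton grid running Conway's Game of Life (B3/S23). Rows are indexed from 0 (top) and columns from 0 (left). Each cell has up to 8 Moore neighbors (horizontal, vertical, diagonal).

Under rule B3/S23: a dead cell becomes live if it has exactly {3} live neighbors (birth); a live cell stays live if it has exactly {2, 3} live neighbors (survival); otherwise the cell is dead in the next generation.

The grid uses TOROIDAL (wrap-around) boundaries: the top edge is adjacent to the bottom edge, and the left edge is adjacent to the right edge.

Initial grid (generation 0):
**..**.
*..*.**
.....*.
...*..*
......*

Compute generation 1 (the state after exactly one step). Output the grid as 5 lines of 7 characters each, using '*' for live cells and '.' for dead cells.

Answer: .*..*..
**.....
*....*.
.....**
....*.*

Derivation:
Simulating step by step:
Generation 0 (given above): 12 live cells
Generation 1: 10 live cells
(generation 1 grid is the final answer)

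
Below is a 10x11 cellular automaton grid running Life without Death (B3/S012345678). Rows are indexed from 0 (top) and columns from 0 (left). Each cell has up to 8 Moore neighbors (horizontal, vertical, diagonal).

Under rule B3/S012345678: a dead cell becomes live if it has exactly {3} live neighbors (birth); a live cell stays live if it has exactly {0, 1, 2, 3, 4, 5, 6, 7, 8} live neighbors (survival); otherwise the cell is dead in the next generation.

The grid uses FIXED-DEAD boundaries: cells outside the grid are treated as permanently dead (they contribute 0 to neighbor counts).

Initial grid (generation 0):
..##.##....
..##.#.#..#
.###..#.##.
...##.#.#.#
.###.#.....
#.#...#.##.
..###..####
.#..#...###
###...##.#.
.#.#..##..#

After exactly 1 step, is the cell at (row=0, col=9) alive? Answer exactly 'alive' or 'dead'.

Simulating step by step:
Generation 0 (given above): 52 live cells
Generation 1: 67 live cells
..##.##....
..##.#.####
.###..#.###
...##.#.#.#
.###.##.#..
#.#..##.###
..####.####
##..###.###
####.###.#.
##.#..###.#

Cell (0,9) at generation 1: 0 -> dead

Answer: dead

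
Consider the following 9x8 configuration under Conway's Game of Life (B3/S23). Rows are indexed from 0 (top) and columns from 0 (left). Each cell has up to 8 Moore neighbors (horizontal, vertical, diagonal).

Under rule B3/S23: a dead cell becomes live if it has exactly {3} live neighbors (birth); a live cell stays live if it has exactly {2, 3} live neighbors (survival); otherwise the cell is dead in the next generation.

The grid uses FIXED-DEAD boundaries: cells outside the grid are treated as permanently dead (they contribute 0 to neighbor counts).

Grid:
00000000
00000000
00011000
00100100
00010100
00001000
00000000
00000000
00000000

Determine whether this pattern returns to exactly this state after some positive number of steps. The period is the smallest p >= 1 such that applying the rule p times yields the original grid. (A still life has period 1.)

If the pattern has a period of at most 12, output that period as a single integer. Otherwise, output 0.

Simulating and comparing each generation to the original:
Gen 0 (original, given above): 7 live cells
Gen 1: 7 live cells, MATCHES original -> period = 1

Answer: 1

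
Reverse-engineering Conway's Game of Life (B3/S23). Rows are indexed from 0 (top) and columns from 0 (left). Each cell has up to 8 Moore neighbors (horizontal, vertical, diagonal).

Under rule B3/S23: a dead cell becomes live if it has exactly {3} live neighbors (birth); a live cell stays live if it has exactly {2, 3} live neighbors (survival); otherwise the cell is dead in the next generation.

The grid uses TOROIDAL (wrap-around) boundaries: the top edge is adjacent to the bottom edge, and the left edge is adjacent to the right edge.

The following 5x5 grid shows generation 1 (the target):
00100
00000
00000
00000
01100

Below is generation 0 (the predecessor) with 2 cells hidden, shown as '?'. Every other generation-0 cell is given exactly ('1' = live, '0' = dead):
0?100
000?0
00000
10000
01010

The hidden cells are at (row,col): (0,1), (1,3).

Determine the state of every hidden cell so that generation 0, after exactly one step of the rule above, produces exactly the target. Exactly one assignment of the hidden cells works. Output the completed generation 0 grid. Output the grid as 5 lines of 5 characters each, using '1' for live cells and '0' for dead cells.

Hidden generation-0 cells (in order): (0,1), (1,3).
A hidden cell only influences target cells in its own 3x3 neighborhood. Try each of the 2^2 = 4 assignments, step the completed generation 0 forward once under B3/S23, and compare with the target:
  (0,1)=0 (1,3)=0 -> step reproduces the target at every cell -> ACCEPT
  (0,1)=0 (1,3)=1 -> step gives (0,3)='1' but target has '0' -> reject
  (0,1)=1 (1,3)=0 -> step gives (0,1)='1' but target has '0' -> reject
  (0,1)=1 (1,3)=1 -> step gives (0,1)='1' but target has '0' -> reject
Unique solution: (0,1)=dead, (1,3)=dead.
Check: live-neighbor counts of every cell in the completed generation 0:
12221
01110
11001
12212
22312
Applying B3/S23 to generation 0 with these counts gives:
00100
00000
00000
00000
01100
which matches the target exactly.

Answer: 00100
00000
00000
10000
01010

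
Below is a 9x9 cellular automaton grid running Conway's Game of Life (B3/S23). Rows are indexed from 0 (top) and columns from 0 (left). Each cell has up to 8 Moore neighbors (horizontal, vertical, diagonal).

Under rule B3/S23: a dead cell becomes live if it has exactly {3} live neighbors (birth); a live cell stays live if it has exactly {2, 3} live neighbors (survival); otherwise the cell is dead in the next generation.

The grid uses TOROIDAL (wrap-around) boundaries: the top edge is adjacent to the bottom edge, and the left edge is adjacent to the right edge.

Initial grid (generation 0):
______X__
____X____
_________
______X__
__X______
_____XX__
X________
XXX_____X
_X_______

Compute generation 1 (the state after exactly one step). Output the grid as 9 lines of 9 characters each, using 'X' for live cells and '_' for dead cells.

Answer: _________
_________
_________
_________
_____XX__
_________
X_______X
__X_____X
_XX______

Derivation:
Simulating step by step:
Generation 0 (given above): 12 live cells
Generation 1: 8 live cells
(generation 1 grid is the final answer)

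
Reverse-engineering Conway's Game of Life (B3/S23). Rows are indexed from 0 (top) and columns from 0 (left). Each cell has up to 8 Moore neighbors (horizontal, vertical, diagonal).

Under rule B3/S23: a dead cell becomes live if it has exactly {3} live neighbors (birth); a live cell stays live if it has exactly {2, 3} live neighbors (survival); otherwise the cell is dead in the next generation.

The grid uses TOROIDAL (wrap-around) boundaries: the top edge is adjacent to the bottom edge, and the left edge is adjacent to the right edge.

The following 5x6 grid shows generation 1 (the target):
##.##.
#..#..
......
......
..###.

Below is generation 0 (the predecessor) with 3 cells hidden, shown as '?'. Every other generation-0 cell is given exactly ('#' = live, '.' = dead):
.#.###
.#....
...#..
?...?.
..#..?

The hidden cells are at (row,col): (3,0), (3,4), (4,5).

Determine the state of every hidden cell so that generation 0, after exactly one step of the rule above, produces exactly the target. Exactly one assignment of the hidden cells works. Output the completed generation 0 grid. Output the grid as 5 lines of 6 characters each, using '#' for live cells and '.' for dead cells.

Hidden generation-0 cells (in order): (3,0), (3,4), (4,5).
A hidden cell only influences target cells in its own 3x3 neighborhood. Try each of the 2^3 = 8 assignments, step the completed generation 0 forward once under B3/S23, and compare with the target:
  (3,0)=. (3,4)=. (4,5)=. -> step reproduces the target at every cell -> ACCEPT
  (3,0)=. (3,4)=. (4,5)=# -> step gives (0,0)='.' but target has '#' -> reject
  (3,0)=. (3,4)=# (4,5)=. -> step gives (3,3)='#' but target has '.' -> reject
  (3,0)=. (3,4)=# (4,5)=# -> step gives (0,0)='.' but target has '#' -> reject
  (3,0)=# (3,4)=. (4,5)=. -> step gives (4,0)='#' but target has '.' -> reject
  (3,0)=# (3,4)=. (4,5)=# -> step gives (0,0)='.' but target has '#' -> reject
  (3,0)=# (3,4)=# (4,5)=. -> step gives (3,3)='#' but target has '.' -> reject
  (3,0)=# (3,4)=# (4,5)=# -> step gives (0,0)='.' but target has '#' -> reject
Unique solution: (3,0)=dead, (3,4)=dead, (4,5)=dead.
Check: live-neighbor counts of every cell in the completed generation 0:
324221
314342
112010
012210
222332
Applying B3/S23 to generation 0 with these counts gives:
##.##.
#..#..
......
......
..###.
which matches the target exactly.

Answer: .#.###
.#....
...#..
......
..#...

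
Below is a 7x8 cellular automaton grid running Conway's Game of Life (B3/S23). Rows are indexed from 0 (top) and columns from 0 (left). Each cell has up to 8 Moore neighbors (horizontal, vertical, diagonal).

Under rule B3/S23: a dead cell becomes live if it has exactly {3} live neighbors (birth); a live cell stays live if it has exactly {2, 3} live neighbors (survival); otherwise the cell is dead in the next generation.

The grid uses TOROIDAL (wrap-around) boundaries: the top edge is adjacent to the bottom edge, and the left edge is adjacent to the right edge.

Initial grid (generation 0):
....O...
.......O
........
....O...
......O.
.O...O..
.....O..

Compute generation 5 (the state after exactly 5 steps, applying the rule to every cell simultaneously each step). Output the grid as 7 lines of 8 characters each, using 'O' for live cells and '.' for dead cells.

Simulating step by step:
Generation 0 (given above): 7 live cells
Generation 1: 5 live cells
........
........
........
........
.....O..
.....OO.
....OO..
Generation 2: 6 live cells
........
........
........
........
.....OO.
......O.
....OOO.
Generation 3: 7 live cells
.....O..
........
........
........
.....OO.
....O..O
.....OO.
Generation 4: 9 live cells
.....OO.
........
........
........
.....OO.
....O..O
....OOO.
Generation 5: 8 live cells
(generation 5 grid is the final answer)

Answer: ....O.O.
........
........
........
.....OO.
....O..O
....O..O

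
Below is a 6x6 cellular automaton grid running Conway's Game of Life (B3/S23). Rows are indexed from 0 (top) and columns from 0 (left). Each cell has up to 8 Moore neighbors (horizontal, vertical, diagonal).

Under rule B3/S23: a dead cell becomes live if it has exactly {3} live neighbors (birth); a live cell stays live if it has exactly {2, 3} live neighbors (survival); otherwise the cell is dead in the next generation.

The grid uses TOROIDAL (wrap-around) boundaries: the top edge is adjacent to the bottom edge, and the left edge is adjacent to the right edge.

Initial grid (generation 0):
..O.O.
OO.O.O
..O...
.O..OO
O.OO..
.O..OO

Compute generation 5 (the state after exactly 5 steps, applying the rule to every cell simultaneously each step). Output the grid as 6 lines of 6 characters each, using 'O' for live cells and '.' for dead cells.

Answer: ...OO.
.O....
...OO.
O...OO
......
OOOOOO

Derivation:
Simulating step by step:
Generation 0 (given above): 16 live cells
Generation 1: 18 live cells
..O...
OO.OOO
..OO..
OO..OO
..OO..
OO..OO
Generation 2: 15 live cells
..O...
OO..OO
......
OO..OO
..OO..
OO..OO
Generation 3: 17 live cells
..OO..
OO...O
......
OOOOOO
..OO..
OO..OO
Generation 4: 14 live cells
..OO..
OOO...
...O..
OO..OO
......
OO..OO
Generation 5: 14 live cells
(generation 5 grid is the final answer)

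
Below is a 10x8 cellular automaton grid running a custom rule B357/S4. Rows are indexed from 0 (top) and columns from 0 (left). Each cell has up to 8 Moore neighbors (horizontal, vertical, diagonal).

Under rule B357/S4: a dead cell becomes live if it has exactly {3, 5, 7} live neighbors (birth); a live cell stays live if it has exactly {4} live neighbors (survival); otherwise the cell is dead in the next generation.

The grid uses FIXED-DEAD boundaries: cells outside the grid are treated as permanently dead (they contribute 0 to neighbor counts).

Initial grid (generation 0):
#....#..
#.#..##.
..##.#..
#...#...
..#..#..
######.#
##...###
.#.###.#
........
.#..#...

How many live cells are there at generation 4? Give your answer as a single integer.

Answer: 5

Derivation:
Simulating step by step:
Generation 0 (given above): 32 live cells
Generation 1: 24 live cells
.#....#.
...#....
......#.
.##..#..
##.##.#.
..#.##..
#..##...
#.#...#.
..##.#..
........
Generation 2: 17 live cells
........
........
..#.....
#..##.#.
.#####..
#....#..
..##....
...#.#..
.#......
........
Generation 3: 11 live cells
........
........
...#....
..#.#...
#..#.##.
..###...
........
....#...
........
........
Generation 4: 5 live cells
........
........
........
.....#..
.#..#...
.....#..
....#...
........
........
........
Population at generation 4: 5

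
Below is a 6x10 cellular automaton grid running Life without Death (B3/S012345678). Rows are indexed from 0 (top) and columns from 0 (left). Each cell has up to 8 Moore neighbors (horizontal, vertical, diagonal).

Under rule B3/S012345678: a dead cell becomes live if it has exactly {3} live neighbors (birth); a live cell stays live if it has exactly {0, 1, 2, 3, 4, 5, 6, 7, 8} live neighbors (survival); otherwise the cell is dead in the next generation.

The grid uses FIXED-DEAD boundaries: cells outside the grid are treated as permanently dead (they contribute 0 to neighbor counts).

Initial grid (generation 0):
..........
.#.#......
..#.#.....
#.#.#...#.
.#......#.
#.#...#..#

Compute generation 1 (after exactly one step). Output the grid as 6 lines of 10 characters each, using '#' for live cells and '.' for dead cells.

Answer: ..........
.###......
..#.#.....
#.#.#...#.
####...###
###...#..#

Derivation:
Simulating step by step:
Generation 0 (given above): 14 live cells
Generation 1: 21 live cells
(generation 1 grid is the final answer)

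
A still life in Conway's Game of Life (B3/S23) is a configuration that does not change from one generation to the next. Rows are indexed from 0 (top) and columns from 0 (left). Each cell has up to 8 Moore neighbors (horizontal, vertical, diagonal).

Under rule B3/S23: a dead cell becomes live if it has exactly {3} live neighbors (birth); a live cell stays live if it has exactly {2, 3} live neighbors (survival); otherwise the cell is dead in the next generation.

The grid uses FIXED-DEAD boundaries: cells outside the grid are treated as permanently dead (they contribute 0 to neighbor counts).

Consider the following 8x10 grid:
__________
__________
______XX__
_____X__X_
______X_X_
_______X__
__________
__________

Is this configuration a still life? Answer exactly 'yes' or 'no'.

Answer: yes

Derivation:
Compute generation 1 and compare to generation 0 (given above):
Generation 1:
__________
__________
______XX__
_____X__X_
______X_X_
_______X__
__________
__________
The grids are IDENTICAL -> still life.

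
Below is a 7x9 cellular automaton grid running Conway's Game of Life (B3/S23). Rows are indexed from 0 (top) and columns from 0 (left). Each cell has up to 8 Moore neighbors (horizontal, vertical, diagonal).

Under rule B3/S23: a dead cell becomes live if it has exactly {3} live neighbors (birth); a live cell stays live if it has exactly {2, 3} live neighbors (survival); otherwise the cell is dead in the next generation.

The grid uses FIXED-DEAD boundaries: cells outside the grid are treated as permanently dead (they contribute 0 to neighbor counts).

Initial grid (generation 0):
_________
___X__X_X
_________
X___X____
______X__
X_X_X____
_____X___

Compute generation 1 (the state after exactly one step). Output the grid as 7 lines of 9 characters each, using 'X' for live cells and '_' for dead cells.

Answer: _________
_________
_________
_________
_X_X_X___
_____X___
_________

Derivation:
Simulating step by step:
Generation 0 (given above): 10 live cells
Generation 1: 4 live cells
(generation 1 grid is the final answer)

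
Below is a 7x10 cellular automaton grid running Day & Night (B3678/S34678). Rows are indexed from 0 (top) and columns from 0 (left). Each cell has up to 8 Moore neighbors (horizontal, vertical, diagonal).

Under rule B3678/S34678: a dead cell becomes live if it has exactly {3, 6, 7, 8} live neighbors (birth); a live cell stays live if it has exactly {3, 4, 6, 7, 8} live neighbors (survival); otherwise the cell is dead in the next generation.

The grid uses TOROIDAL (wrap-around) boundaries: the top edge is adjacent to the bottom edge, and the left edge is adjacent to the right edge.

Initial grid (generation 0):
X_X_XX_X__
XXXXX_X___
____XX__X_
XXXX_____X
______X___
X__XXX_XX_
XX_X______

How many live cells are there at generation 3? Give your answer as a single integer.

Simulating step by step:
Generation 0 (given above): 29 live cells
Generation 1: 34 live cells
XX_XXXX__X
_XX__XXX_X
_XXXXX____
____XX____
_____X_XX_
_XX_X_X__X
XX_XX__XX_
Generation 2: 28 live cells
X_XX_____X
X_XXXX__X_
XXXX______
__X__X____
___X_X____
_XX_X_X__X
X_X__X_XX_
Generation 3: 31 live cells
XXX__XXX__
XXXXX_____
_____X___X
__X_______
_X_X_XX___
XXX_X_XXX_
XXX_X_X_X_
Population at generation 3: 31

Answer: 31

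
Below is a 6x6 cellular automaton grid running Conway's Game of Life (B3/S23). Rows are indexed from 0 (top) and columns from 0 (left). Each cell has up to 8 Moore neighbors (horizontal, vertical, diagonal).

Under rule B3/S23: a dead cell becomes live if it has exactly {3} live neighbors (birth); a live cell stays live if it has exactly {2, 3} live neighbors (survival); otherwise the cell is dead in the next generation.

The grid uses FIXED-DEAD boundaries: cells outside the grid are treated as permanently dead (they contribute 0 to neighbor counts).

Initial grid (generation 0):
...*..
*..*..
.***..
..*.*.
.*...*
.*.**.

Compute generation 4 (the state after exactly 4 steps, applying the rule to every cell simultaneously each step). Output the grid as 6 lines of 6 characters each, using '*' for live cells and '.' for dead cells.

Simulating step by step:
Generation 0 (given above): 13 live cells
Generation 1: 10 live cells
......
.*.**.
.*..*.
....*.
.*...*
..*.*.
Generation 2: 11 live cells
......
..***.
..*.**
....**
...***
......
Generation 3: 8 live cells
...*..
..*.**
..*...
......
...*.*
....*.
Generation 4: 7 live cells
(generation 4 grid is the final answer)

Answer: ...**.
..*.*.
...*..
......
....*.
....*.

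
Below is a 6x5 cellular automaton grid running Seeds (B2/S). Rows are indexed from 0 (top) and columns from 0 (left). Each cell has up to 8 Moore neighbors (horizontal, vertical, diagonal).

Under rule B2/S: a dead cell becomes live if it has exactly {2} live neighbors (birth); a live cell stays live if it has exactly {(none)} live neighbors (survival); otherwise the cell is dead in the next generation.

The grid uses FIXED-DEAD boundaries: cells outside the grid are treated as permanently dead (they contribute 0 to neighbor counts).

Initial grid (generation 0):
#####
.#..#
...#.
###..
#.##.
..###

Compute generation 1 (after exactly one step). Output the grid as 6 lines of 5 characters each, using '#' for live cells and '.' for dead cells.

Answer: .....
.....
....#
....#
.....
.....

Derivation:
Simulating step by step:
Generation 0 (given above): 17 live cells
Generation 1: 2 live cells
(generation 1 grid is the final answer)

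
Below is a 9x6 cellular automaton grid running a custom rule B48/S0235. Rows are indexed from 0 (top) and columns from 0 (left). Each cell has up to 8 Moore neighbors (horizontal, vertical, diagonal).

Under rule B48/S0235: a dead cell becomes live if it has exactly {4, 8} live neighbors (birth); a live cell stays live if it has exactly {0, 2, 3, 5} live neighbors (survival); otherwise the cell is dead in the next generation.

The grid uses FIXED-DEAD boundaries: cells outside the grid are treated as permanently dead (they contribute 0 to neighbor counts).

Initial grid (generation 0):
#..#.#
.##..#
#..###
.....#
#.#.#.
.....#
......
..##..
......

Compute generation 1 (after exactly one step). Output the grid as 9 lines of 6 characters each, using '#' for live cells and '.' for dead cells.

Answer: ......
.###.#
...#.#
...#.#
#.#.#.
......
......
......
......

Derivation:
Simulating step by step:
Generation 0 (given above): 17 live cells
Generation 1: 11 live cells
(generation 1 grid is the final answer)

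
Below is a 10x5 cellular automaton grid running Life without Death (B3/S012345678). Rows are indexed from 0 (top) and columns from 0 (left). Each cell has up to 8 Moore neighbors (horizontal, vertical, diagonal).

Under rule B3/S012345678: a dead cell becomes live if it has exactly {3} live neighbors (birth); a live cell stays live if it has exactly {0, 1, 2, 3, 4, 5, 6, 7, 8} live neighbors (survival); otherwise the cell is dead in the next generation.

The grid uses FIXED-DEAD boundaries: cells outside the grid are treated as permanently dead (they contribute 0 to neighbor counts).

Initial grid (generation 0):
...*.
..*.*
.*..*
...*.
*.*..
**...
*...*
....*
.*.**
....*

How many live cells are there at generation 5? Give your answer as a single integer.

Simulating step by step:
Generation 0 (given above): 17 live cells
Generation 1: 22 live cells
...*.
..*.*
.**.*
.***.
*.*..
**...
**..*
....*
.*.**
...**
Generation 2: 31 live cells
...*.
.**.*
.**.*
****.
*.**.
***..
**..*
***.*
.****
..***
Generation 3: 35 live cells
..**.
.**.*
.**.*
*****
*.**.
***..
**..*
***.*
*****
.****
Generation 4: 38 live cells
.***.
.**.*
.**.*
*****
*.***
***..
**..*
***.*
*****
*****
Generation 5: 40 live cells
.***.
***.*
.**.*
*****
*.***
***.*
**..*
***.*
*****
*****
Population at generation 5: 40

Answer: 40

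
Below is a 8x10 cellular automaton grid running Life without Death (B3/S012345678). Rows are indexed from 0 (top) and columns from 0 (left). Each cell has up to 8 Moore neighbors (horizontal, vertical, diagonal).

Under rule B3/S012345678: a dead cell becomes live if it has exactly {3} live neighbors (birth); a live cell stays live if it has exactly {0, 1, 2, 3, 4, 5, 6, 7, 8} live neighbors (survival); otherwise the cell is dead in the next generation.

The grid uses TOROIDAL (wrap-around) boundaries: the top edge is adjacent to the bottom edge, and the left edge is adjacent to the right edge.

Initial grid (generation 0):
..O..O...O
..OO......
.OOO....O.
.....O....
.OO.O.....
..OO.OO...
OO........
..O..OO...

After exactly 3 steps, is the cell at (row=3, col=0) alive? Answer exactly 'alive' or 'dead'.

Answer: dead

Derivation:
Simulating step by step:
Generation 0 (given above): 22 live cells
Generation 1: 34 live cells
.OO.OOO..O
..OOO.....
.OOOO...O.
....OO....
.OO.O.O...
O.OOOOO...
OO.OO.....
O.O..OO...
Generation 2: 38 live cells
OOO.OOO..O
O.OOO.....
.OOOO...O.
....OO....
.OO.O.O...
O.OOOOO...
OO.OO....O
O.O..OO..O
Generation 3: 40 live cells
OOO.OOO..O
O.OOO.....
.OOOO...O.
....OO....
.OO.O.O...
O.OOOOO..O
OO.OO....O
O.O..OO.OO

Cell (3,0) at generation 3: 0 -> dead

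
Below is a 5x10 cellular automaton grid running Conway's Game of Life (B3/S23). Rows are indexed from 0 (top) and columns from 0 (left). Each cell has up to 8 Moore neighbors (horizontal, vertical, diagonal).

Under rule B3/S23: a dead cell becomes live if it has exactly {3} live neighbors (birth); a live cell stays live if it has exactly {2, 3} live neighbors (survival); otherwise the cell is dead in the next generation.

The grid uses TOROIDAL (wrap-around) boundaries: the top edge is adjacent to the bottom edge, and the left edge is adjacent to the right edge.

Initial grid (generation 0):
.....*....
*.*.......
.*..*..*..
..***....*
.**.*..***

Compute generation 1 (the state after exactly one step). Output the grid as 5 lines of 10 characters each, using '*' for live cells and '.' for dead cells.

Answer: *.**....**
.*........
**..*.....
....**.*.*
***.**..**

Derivation:
Simulating step by step:
Generation 0 (given above): 16 live cells
Generation 1: 20 live cells
(generation 1 grid is the final answer)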